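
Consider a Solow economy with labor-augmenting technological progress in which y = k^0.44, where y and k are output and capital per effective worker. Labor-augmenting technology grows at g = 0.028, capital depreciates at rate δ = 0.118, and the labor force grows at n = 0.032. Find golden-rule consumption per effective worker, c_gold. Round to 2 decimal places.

c_gold ≈ 1.14

The effective depreciation rate is n + g + δ = 0.032 + 0.028 + 0.118 = 0.178.
Setting f'(k) = n+g+δ gives 0.44·k^(0.44−1) = 0.178, hence k_gold = (0.44/0.178)^(1/0.56) ≈ 5.0332.
y_gold = 5.0332^0.44 ≈ 2.0362.
c_gold = y_gold − (n+g+δ)·k_gold = 2.0362 − 0.178·5.0332 ≈ 1.1402.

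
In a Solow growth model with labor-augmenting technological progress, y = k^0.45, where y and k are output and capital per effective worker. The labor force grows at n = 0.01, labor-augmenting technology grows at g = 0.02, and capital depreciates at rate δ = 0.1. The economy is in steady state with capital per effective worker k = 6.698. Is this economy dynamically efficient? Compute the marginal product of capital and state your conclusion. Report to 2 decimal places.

The effective depreciation rate is n + g + δ = 0.01 + 0.02 + 0.1 = 0.13.
MPK = 0.45·k^(0.45−1) = 0.45·6.698^(-0.55) ≈ 0.1581.
MPK > 0.13, so the economy is dynamically efficient (under-saving).

dynamically efficient; MPK ≈ 0.16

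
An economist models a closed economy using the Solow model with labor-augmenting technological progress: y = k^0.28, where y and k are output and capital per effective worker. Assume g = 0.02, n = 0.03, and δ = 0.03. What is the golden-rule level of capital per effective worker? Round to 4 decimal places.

Break-even investment rate: n + g + δ = 0.03 + 0.02 + 0.03 = 0.08.
At the golden rule the marginal product of capital equals n+g+δ: 0.28·k^(0.28−1) = 0.08. Solving, k_gold = (0.28/0.08)^(1/0.72) ≈ 5.6971.

k_gold ≈ 5.6971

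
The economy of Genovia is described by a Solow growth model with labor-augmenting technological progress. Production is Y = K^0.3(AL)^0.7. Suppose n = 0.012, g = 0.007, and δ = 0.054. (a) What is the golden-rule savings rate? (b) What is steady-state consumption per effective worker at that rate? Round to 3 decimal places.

(a) s_gold = 0.300; (b) c_gold ≈ 1.283

Break-even investment rate: n + g + δ = 0.012 + 0.007 + 0.054 = 0.073.
For Cobb-Douglas, s_gold equals capital's share: s_gold = 0.3.
At the golden rule the marginal product of capital equals n+g+δ: 0.3·k^(0.3−1) = 0.073. Solving, k_gold = (0.3/0.073)^(1/0.7) ≈ 7.5310.
y_gold = 7.5310^0.3 ≈ 1.8326; c_gold = (1−0.3)·y_gold ≈ 1.2828.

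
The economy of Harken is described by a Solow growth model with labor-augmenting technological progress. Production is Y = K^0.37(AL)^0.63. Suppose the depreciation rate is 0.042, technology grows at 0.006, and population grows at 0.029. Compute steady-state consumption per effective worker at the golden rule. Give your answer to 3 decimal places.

c_gold ≈ 1.584

n + g + δ = 0.029 + 0.006 + 0.042 = 0.077.
Maximizing c = f(k) − (n+g+δ)·k gives f'(k) = n+g+δ, i.e. 0.37·k^(0.37−1) = 0.077, so k_gold = (0.37/0.077)^(1/0.63) ≈ 12.0804.
y_gold = 12.0804^0.37 ≈ 2.5140.
c_gold = y_gold − (n+g+δ)·k_gold = 2.5140 − 0.077·12.0804 ≈ 1.5838.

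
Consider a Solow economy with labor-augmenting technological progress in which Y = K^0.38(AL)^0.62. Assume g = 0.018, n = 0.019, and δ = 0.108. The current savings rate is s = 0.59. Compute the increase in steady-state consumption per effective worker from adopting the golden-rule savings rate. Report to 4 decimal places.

Δc ≈ 0.1500

n + g + δ = 0.019 + 0.018 + 0.108 = 0.145.
Current steady state (s = 0.59): k* = (0.59/0.145)^(1/0.62) ≈ 9.6170, y* = 9.6170^0.38 ≈ 2.3635, c* = (1−0.59)·2.3635 ≈ 0.9690.
Golden rule sets MPK = n+g+δ: 0.38·k^(0.38−1) = 0.145, so k_gold = (0.38/0.145)^(1/0.62) ≈ 4.7300.
y_gold = 4.7300^0.38 ≈ 1.8049, c_gold = y_gold − 0.145·k_gold ≈ 1.1190.
Gain: Δc = 1.1190 − 0.9690 ≈ 0.1500.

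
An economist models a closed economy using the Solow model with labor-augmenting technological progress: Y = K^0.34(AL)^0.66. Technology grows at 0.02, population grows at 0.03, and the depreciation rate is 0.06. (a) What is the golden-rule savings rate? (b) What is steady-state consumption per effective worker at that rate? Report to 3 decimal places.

(a) s_gold = 0.340; (b) c_gold ≈ 1.180

Break-even investment rate: n + g + δ = 0.03 + 0.02 + 0.06 = 0.11.
For Cobb-Douglas, s_gold equals capital's share: s_gold = 0.34.
At the golden rule the marginal product of capital equals n+g+δ: 0.34·k^(0.34−1) = 0.11. Solving, k_gold = (0.34/0.11)^(1/0.66) ≈ 5.5278.
y_gold = 5.5278^0.34 ≈ 1.7884; c_gold = (1−0.34)·y_gold ≈ 1.1804.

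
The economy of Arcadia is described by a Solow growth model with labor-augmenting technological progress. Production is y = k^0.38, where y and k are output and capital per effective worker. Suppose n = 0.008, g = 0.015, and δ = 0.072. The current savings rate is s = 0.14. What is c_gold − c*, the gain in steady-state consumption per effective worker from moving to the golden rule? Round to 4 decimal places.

Δc ≈ 0.3594

n + g + δ = 0.008 + 0.015 + 0.072 = 0.095.
Current steady state (s = 0.14): k* = (0.14/0.095)^(1/0.62) ≈ 1.8690, y* = 1.8690^0.38 ≈ 1.2683, c* = (1−0.14)·1.2683 ≈ 1.0907.
Setting f'(k) = n+g+δ gives 0.38·k^(0.38−1) = 0.095, hence k_gold = (0.38/0.095)^(1/0.62) ≈ 9.3554.
y_gold = 9.3554^0.38 ≈ 2.3389, c_gold = y_gold − 0.095·k_gold ≈ 1.4501.
Gain: Δc = 1.4501 − 1.0907 ≈ 0.3594.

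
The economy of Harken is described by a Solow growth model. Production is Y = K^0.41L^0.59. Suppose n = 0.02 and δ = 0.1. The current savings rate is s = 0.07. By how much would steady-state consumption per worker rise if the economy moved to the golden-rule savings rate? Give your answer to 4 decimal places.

Δc ≈ 0.7462

The effective depreciation rate is n + δ = 0.02 + 0.1 = 0.12.
Current steady state (s = 0.07): k* = (0.07/0.12)^(1/0.59) ≈ 0.4011, y* = 0.4011^0.41 ≈ 0.6876, c* = (1−0.07)·0.6876 ≈ 0.6395.
At the golden rule the marginal product of capital equals n+δ: 0.41·k^(0.41−1) = 0.12. Solving, k_gold = (0.41/0.12)^(1/0.59) ≈ 8.0244.
y_gold = 8.0244^0.41 ≈ 2.3486, c_gold = y_gold − 0.12·k_gold ≈ 1.3857.
Gain: Δc = 1.3857 − 0.6395 ≈ 0.7462.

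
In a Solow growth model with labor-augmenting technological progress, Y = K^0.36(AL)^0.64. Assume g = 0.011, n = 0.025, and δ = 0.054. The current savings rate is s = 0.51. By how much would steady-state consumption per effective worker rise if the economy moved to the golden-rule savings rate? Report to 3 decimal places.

The effective depreciation rate is n + g + δ = 0.025 + 0.011 + 0.054 = 0.09.
Current steady state (s = 0.51): k* = (0.51/0.09)^(1/0.64) ≈ 15.0340, y* = 15.0340^0.36 ≈ 2.6531, c* = (1−0.51)·2.6531 ≈ 1.3000.
At the golden rule the marginal product of capital equals n+g+δ: 0.36·k^(0.36−1) = 0.09. Solving, k_gold = (0.36/0.09)^(1/0.64) ≈ 8.7241.
y_gold = 8.7241^0.36 ≈ 2.1810, c_gold = y_gold − 0.09·k_gold ≈ 1.3958.
Gain: Δc = 1.3958 − 1.3000 ≈ 0.0959.

Δc ≈ 0.096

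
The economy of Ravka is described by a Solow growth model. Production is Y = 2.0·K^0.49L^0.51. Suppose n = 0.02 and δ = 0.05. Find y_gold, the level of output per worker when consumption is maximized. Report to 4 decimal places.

n + δ = 0.02 + 0.05 = 0.07.
Maximizing c = f(k) − (n+δ)·k gives f'(k) = n+δ, i.e. 0.49·2.0·k^(0.49−1) = 0.07, so k_gold = (0.49·2.0/0.07)^(1/0.51) ≈ 176.7298.
Output: y_gold = 2.0·k_gold^0.49 = 2.0·176.7298^0.49 ≈ 25.2471.

y_gold ≈ 25.2471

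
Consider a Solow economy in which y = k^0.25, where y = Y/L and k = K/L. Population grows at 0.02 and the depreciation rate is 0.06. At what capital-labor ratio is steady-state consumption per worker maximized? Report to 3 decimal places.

Break-even investment rate: n + δ = 0.02 + 0.06 = 0.08.
Golden rule sets MPK = n+δ: 0.25·k^(0.25−1) = 0.08, so k_gold = (0.25/0.08)^(1/0.75) ≈ 4.5688.

k_gold ≈ 4.569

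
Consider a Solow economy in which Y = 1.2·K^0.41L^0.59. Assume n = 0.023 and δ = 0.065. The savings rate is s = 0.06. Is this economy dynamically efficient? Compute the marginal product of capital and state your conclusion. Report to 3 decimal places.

The effective depreciation rate is n + δ = 0.023 + 0.065 = 0.088.
Steady-state k*: s·A·k^0.41 = 0.088·k gives k* = (0.06·1.2/0.088)^(1/0.59) ≈ 0.7117.
MPK = 0.41·1.2·0.7117^(-0.59) ≈ 0.6013.
MPK > n+δ = 0.088, so the economy is dynamically efficient (under-saving).

dynamically efficient; MPK ≈ 0.601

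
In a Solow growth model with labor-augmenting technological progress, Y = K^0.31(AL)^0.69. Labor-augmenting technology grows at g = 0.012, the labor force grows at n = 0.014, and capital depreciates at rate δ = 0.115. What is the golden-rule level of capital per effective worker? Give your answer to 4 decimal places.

n + g + δ = 0.014 + 0.012 + 0.115 = 0.141.
Setting f'(k) = n+g+δ gives 0.31·k^(0.31−1) = 0.141, hence k_gold = (0.31/0.141)^(1/0.69) ≈ 3.1323.

k_gold ≈ 3.1323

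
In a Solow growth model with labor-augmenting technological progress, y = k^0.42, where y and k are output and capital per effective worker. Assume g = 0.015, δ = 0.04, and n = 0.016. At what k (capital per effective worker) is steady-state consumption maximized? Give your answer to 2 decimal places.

n + g + δ = 0.016 + 0.015 + 0.04 = 0.071.
At the golden rule the marginal product of capital equals n+g+δ: 0.42·k^(0.42−1) = 0.071. Solving, k_gold = (0.42/0.071)^(1/0.58) ≈ 21.4298.

k_gold ≈ 21.43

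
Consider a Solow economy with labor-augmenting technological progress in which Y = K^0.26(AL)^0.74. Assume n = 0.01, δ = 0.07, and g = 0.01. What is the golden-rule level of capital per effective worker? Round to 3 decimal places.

Break-even investment rate: n + g + δ = 0.01 + 0.01 + 0.07 = 0.09.
At the golden rule the marginal product of capital equals n+g+δ: 0.26·k^(0.26−1) = 0.09. Solving, k_gold = (0.26/0.09)^(1/0.74) ≈ 4.1938.

k_gold ≈ 4.194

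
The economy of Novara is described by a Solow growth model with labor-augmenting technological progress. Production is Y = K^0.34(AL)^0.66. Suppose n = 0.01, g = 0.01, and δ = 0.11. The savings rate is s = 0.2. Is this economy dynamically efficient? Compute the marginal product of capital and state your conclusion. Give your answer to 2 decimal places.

The effective depreciation rate is n + g + δ = 0.01 + 0.01 + 0.11 = 0.13.
Steady-state k*: s·k^0.34 = 0.13·k gives k* = (0.2/0.13)^(1/0.66) ≈ 1.9207.
MPK = 0.34·1.9207^(-0.66) ≈ 0.2210.
MPK > n+g+δ = 0.13, so the economy is dynamically efficient (under-saving).

dynamically efficient; MPK ≈ 0.22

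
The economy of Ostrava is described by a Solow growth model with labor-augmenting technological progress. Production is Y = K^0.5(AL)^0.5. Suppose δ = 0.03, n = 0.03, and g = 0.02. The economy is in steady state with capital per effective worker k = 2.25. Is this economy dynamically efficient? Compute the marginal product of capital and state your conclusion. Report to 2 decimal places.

dynamically efficient; MPK ≈ 0.33

Capital per effective worker breaks even when investment replaces (n + g + δ)·k; here n + g + δ = 0.08.
MPK = 0.5·k^(0.5−1) = 0.5·2.25^(-0.5) ≈ 0.3333.
MPK > 0.08, so the economy is dynamically efficient (under-saving).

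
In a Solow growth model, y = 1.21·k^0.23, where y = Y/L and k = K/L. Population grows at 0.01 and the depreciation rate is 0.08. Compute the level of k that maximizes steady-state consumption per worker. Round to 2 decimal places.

n + δ = 0.01 + 0.08 = 0.09.
Golden rule sets MPK = n+δ: 0.23·1.21·k^(0.23−1) = 0.09, so k_gold = (0.23·1.21/0.09)^(1/0.77) ≈ 4.3323.

k_gold ≈ 4.33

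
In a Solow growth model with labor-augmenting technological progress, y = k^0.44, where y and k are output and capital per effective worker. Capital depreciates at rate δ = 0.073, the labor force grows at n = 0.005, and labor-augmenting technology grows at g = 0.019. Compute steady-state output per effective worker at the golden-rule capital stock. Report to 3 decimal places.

y_gold ≈ 3.281

The effective depreciation rate is n + g + δ = 0.005 + 0.019 + 0.073 = 0.097.
At the golden rule the marginal product of capital equals n+g+δ: 0.44·k^(0.44−1) = 0.097. Solving, k_gold = (0.44/0.097)^(1/0.56) ≈ 14.8814.
Output: y_gold = k_gold^0.44 = 14.8814^0.44 ≈ 3.2807.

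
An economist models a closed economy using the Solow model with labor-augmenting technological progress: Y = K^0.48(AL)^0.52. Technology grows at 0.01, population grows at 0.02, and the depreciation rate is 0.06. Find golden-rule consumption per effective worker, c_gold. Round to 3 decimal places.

n + g + δ = 0.02 + 0.01 + 0.06 = 0.09.
Setting f'(k) = n+g+δ gives 0.48·k^(0.48−1) = 0.09, hence k_gold = (0.48/0.09)^(1/0.52) ≈ 25.0077.
y_gold = 25.0077^0.48 ≈ 4.6890.
c_gold = y_gold − (n+g+δ)·k_gold = 4.6890 − 0.09·25.0077 ≈ 2.4383.

c_gold ≈ 2.438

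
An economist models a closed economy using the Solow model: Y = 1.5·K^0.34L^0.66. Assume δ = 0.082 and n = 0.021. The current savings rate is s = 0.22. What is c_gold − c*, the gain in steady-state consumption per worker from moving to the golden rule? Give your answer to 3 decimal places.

Δc ≈ 0.125

Break-even investment rate: n + δ = 0.021 + 0.082 = 0.103.
Current steady state (s = 0.22): k* = (0.22·1.5/0.103)^(1/0.66) ≈ 5.8368, y* = 1.5·5.8368^0.34 ≈ 2.7327, c* = (1−0.22)·2.7327 ≈ 2.1315.
Setting f'(k) = n+δ gives 0.34·1.5·k^(0.34−1) = 0.103, hence k_gold = (0.34·1.5/0.103)^(1/0.66) ≈ 11.2882.
y_gold = 1.5·11.2882^0.34 ≈ 3.4197, c_gold = y_gold − 0.103·k_gold ≈ 2.2570.
Gain: Δc = 2.2570 − 2.1315 ≈ 0.1255.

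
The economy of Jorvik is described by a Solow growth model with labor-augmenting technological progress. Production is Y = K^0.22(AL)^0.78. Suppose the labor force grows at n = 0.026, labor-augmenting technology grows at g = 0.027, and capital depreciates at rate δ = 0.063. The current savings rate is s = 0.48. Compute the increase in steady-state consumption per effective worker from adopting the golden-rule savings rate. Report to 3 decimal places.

Δc ≈ 0.158

n + g + δ = 0.026 + 0.027 + 0.063 = 0.116.
Current steady state (s = 0.48): k* = (0.48/0.116)^(1/0.78) ≈ 6.1766, y* = 6.1766^0.22 ≈ 1.4927, c* = (1−0.48)·1.4927 ≈ 0.7762.
At the golden rule the marginal product of capital equals n+g+δ: 0.22·k^(0.22−1) = 0.116. Solving, k_gold = (0.22/0.116)^(1/0.78) ≈ 2.2718.
y_gold = 2.2718^0.22 ≈ 1.1978, c_gold = y_gold − 0.116·k_gold ≈ 0.9343.
Gain: Δc = 0.9343 − 0.7762 ≈ 0.1581.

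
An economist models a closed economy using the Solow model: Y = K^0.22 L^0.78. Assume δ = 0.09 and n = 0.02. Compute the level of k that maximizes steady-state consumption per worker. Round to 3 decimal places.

k_gold ≈ 2.432

Capital per worker breaks even when investment replaces (n + δ)·k; here n + δ = 0.11.
Setting f'(k) = n+δ gives 0.22·k^(0.22−1) = 0.11, hence k_gold = (0.22/0.11)^(1/0.78) ≈ 2.4318.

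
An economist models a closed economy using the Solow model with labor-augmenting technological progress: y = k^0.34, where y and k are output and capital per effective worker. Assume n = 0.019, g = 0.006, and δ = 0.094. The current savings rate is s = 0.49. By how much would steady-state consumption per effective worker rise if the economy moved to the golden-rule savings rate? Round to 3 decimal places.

Δc ≈ 0.076

n + g + δ = 0.019 + 0.006 + 0.094 = 0.119.
Current steady state (s = 0.49): k* = (0.49/0.119)^(1/0.66) ≈ 8.5366, y* = 8.5366^0.34 ≈ 2.0732, c* = (1−0.49)·2.0732 ≈ 1.0573.
Setting f'(k) = n+g+δ gives 0.34·k^(0.34−1) = 0.119, hence k_gold = (0.34/0.119)^(1/0.66) ≈ 4.9069.
y_gold = 4.9069^0.34 ≈ 1.7174, c_gold = y_gold − 0.119·k_gold ≈ 1.1335.
Gain: Δc = 1.1335 − 1.0573 ≈ 0.0762.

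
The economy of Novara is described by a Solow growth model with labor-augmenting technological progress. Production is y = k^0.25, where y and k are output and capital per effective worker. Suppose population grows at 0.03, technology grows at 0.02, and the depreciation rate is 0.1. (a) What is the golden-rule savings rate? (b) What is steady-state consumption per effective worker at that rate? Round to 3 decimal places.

(a) s_gold = 0.250; (b) c_gold ≈ 0.889

Capital per effective worker breaks even when investment replaces (n + g + δ)·k; here n + g + δ = 0.15.
For Cobb-Douglas, s_gold equals capital's share: s_gold = 0.25.
Golden rule sets MPK = n+g+δ: 0.25·k^(0.25−1) = 0.15, so k_gold = (0.25/0.15)^(1/0.75) ≈ 1.9761.
y_gold = 1.9761^0.25 ≈ 1.1856; c_gold = (1−0.25)·y_gold ≈ 0.8892.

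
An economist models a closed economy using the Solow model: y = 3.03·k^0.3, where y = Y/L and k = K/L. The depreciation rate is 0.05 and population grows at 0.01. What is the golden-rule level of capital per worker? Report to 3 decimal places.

Capital per worker breaks even when investment replaces (n + δ)·k; here n + δ = 0.06.
Golden rule sets MPK = n+δ: 0.3·3.03·k^(0.3−1) = 0.06, so k_gold = (0.3·3.03/0.06)^(1/0.7) ≈ 48.5628.

k_gold ≈ 48.563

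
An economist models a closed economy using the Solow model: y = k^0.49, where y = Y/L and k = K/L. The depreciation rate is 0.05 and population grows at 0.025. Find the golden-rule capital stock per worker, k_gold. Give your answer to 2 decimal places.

k_gold ≈ 39.66

The effective depreciation rate is n + δ = 0.025 + 0.05 = 0.075.
At the golden rule the marginal product of capital equals n+δ: 0.49·k^(0.49−1) = 0.075. Solving, k_gold = (0.49/0.075)^(1/0.51) ≈ 39.6555.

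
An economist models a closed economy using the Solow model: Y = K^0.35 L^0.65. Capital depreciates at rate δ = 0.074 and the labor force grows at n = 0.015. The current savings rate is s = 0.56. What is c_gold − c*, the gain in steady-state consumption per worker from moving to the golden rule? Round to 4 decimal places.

Capital per worker breaks even when investment replaces (n + δ)·k; here n + δ = 0.089.
Current steady state (s = 0.56): k* = (0.56/0.089)^(1/0.65) ≈ 16.9403, y* = 16.9403^0.35 ≈ 2.6923, c* = (1−0.56)·2.6923 ≈ 1.1846.
Setting f'(k) = n+δ gives 0.35·k^(0.35−1) = 0.089, hence k_gold = (0.35/0.089)^(1/0.65) ≈ 8.2203.
y_gold = 8.2203^0.35 ≈ 2.0903, c_gold = y_gold − 0.089·k_gold ≈ 1.3587.
Gain: Δc = 1.3587 − 1.1846 ≈ 0.1741.

Δc ≈ 0.1741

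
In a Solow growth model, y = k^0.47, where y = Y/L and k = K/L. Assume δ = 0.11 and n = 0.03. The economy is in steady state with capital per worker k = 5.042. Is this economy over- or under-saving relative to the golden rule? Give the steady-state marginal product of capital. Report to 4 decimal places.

under-saving; MPK ≈ 0.1994

n + δ = 0.03 + 0.11 = 0.14.
MPK = 0.47·k^(0.47−1) = 0.47·5.042^(-0.53) ≈ 0.1994.
MPK > 0.14, so the economy is dynamically efficient (under-saving).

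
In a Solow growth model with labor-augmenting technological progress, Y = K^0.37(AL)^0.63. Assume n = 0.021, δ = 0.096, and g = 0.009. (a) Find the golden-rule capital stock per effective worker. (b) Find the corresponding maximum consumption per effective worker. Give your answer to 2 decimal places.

Capital per effective worker breaks even when investment replaces (n + g + δ)·k; here n + g + δ = 0.126.
Maximizing c = f(k) − (n+g+δ)·k gives f'(k) = n+g+δ, i.e. 0.37·k^(0.37−1) = 0.126, so k_gold = (0.37/0.126)^(1/0.63) ≈ 5.5283.
y_gold = 5.5283^0.37 ≈ 1.8826; c_gold = y_gold − 0.126·k_gold ≈ 1.1860.

(a) k_gold ≈ 5.53; (b) c_gold ≈ 1.19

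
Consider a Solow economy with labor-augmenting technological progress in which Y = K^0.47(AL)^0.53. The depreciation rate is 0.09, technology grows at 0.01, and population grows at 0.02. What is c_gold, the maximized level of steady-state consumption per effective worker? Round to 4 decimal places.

Capital per effective worker breaks even when investment replaces (n + g + δ)·k; here n + g + δ = 0.12.
Golden rule sets MPK = n+g+δ: 0.47·k^(0.47−1) = 0.12, so k_gold = (0.47/0.12)^(1/0.53) ≈ 13.1435.
y_gold = 13.1435^0.47 ≈ 3.3558.
c_gold = y_gold − (n+g+δ)·k_gold = 3.3558 − 0.12·13.1435 ≈ 1.7786.

c_gold ≈ 1.7786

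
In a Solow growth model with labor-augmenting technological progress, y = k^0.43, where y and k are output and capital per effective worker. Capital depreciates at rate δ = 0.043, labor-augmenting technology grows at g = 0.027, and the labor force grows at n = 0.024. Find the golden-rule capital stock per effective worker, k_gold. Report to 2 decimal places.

k_gold ≈ 14.40

n + g + δ = 0.024 + 0.027 + 0.043 = 0.094.
Maximizing c = f(k) − (n+g+δ)·k gives f'(k) = n+g+δ, i.e. 0.43·k^(0.43−1) = 0.094, so k_gold = (0.43/0.094)^(1/0.57) ≈ 14.4043.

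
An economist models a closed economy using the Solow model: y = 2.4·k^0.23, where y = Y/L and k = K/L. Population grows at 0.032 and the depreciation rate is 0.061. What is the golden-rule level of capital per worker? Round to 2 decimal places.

Break-even investment rate: n + δ = 0.032 + 0.061 = 0.093.
Setting f'(k) = n+δ gives 0.23·2.4·k^(0.23−1) = 0.093, hence k_gold = (0.23·2.4/0.093)^(1/0.77) ≈ 10.1039.

k_gold ≈ 10.10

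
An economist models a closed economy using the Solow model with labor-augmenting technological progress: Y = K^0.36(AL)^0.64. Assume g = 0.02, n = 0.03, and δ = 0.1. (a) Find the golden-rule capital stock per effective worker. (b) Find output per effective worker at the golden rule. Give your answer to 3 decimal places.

The effective depreciation rate is n + g + δ = 0.03 + 0.02 + 0.1 = 0.15.
Setting f'(k) = n+g+δ gives 0.36·k^(0.36−1) = 0.15, hence k_gold = (0.36/0.15)^(1/0.64) ≈ 3.9272.
y_gold = 3.9272^0.36 ≈ 1.6363.

(a) k_gold ≈ 3.927; (b) y_gold ≈ 1.636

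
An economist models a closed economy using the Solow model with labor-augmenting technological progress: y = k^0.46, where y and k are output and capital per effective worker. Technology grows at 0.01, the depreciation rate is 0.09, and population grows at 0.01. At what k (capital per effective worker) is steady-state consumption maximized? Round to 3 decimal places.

k_gold ≈ 14.147

The effective depreciation rate is n + g + δ = 0.01 + 0.01 + 0.09 = 0.11.
Setting f'(k) = n+g+δ gives 0.46·k^(0.46−1) = 0.11, hence k_gold = (0.46/0.11)^(1/0.54) ≈ 14.1474.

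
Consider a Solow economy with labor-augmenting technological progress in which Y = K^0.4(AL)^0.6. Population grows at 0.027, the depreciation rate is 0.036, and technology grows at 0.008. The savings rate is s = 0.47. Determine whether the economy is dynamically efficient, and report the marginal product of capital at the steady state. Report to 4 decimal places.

dynamically inefficient; MPK ≈ 0.0604

n + g + δ = 0.027 + 0.008 + 0.036 = 0.071.
Steady-state k*: s·k^0.4 = 0.071·k gives k* = (0.47/0.071)^(1/0.6) ≈ 23.3381.
MPK = 0.4·23.3381^(-0.6) ≈ 0.0604.
MPK < n+g+δ = 0.071, so the economy is dynamically inefficient (over-saving).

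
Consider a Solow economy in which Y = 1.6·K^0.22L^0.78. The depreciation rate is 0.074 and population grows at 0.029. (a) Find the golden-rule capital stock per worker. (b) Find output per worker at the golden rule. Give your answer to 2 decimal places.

n + δ = 0.029 + 0.074 = 0.103.
At the golden rule the marginal product of capital equals n+δ: 0.22·1.6·k^(0.22−1) = 0.103. Solving, k_gold = (0.22·1.6/0.103)^(1/0.78) ≈ 4.8332.
y_gold = 1.6·4.8332^0.22 ≈ 2.2628.

(a) k_gold ≈ 4.83; (b) y_gold ≈ 2.26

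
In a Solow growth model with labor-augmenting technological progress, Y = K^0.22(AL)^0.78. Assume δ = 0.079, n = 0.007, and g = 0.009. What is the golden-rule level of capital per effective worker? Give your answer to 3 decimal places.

Capital per effective worker breaks even when investment replaces (n + g + δ)·k; here n + g + δ = 0.095.
At the golden rule the marginal product of capital equals n+g+δ: 0.22·k^(0.22−1) = 0.095. Solving, k_gold = (0.22/0.095)^(1/0.78) ≈ 2.9347.

k_gold ≈ 2.935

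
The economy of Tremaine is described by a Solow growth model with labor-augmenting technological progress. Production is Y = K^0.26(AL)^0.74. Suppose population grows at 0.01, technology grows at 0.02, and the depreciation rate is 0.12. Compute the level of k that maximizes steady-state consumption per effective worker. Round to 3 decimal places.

Break-even investment rate: n + g + δ = 0.01 + 0.02 + 0.12 = 0.15.
Golden rule sets MPK = n+g+δ: 0.26·k^(0.26−1) = 0.15, so k_gold = (0.26/0.15)^(1/0.74) ≈ 2.1029.

k_gold ≈ 2.103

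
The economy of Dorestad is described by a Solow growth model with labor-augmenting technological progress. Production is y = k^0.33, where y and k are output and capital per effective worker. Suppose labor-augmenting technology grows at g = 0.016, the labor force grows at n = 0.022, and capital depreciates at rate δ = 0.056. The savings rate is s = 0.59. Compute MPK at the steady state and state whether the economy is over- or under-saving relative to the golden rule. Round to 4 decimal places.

over-saving; MPK ≈ 0.0526

n + g + δ = 0.022 + 0.016 + 0.056 = 0.094.
Steady-state k*: s·k^0.33 = 0.094·k gives k* = (0.59/0.094)^(1/0.67) ≈ 15.5108.
MPK = 0.33·15.5108^(-0.67) ≈ 0.0526.
MPK < n+g+δ = 0.094, so the economy is dynamically inefficient (over-saving).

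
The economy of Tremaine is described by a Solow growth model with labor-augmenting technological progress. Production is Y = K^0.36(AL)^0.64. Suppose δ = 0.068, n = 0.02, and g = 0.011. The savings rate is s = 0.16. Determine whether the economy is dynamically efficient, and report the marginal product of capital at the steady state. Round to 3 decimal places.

dynamically efficient; MPK ≈ 0.223

n + g + δ = 0.02 + 0.011 + 0.068 = 0.099.
Steady-state k*: s·k^0.36 = 0.099·k gives k* = (0.16/0.099)^(1/0.64) ≈ 2.1172.
MPK = 0.36·2.1172^(-0.64) ≈ 0.2228.
MPK > n+g+δ = 0.099, so the economy is dynamically efficient (under-saving).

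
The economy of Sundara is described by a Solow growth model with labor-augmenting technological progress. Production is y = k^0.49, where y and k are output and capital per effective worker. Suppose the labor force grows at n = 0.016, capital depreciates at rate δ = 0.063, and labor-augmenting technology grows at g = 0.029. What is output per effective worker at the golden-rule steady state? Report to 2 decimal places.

Capital per effective worker breaks even when investment replaces (n + g + δ)·k; here n + g + δ = 0.108.
Maximizing c = f(k) − (n+g+δ)·k gives f'(k) = n+g+δ, i.e. 0.49·k^(0.49−1) = 0.108, so k_gold = (0.49/0.108)^(1/0.51) ≈ 19.3994.
Output: y_gold = k_gold^0.49 = 19.3994^0.49 ≈ 4.2758.

y_gold ≈ 4.28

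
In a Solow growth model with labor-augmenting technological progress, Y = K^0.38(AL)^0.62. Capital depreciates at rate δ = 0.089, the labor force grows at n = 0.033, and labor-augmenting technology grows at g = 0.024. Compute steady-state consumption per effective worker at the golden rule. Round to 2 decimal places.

Capital per effective worker breaks even when investment replaces (n + g + δ)·k; here n + g + δ = 0.146.
Setting f'(k) = n+g+δ gives 0.38·k^(0.38−1) = 0.146, hence k_gold = (0.38/0.146)^(1/0.62) ≈ 4.6779.
y_gold = 4.6779^0.38 ≈ 1.7973.
c_gold = y_gold − (n+g+δ)·k_gold = 1.7973 − 0.146·4.6779 ≈ 1.1143.

c_gold ≈ 1.11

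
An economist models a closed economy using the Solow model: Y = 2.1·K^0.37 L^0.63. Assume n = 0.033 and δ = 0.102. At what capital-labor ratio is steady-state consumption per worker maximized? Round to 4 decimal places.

n + δ = 0.033 + 0.102 = 0.135.
Maximizing c = f(k) − (n+δ)·k gives f'(k) = n+δ, i.e. 0.37·2.1·k^(0.37−1) = 0.135, so k_gold = (0.37·2.1/0.135)^(1/0.63) ≈ 16.0875.

k_gold ≈ 16.0875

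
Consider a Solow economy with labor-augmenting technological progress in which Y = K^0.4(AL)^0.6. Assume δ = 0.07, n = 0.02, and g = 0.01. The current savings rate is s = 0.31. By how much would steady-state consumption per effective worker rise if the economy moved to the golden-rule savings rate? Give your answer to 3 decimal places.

Δc ≈ 0.045

Break-even investment rate: n + g + δ = 0.02 + 0.01 + 0.07 = 0.1.
Current steady state (s = 0.31): k* = (0.31/0.1)^(1/0.6) ≈ 6.5908, y* = 6.5908^0.4 ≈ 2.1261, c* = (1−0.31)·2.1261 ≈ 1.4670.
Golden rule sets MPK = n+g+δ: 0.4·k^(0.4−1) = 0.1, so k_gold = (0.4/0.1)^(1/0.6) ≈ 10.0794.
y_gold = 10.0794^0.4 ≈ 2.5198, c_gold = y_gold − 0.1·k_gold ≈ 1.5119.
Gain: Δc = 1.5119 − 1.4670 ≈ 0.0449.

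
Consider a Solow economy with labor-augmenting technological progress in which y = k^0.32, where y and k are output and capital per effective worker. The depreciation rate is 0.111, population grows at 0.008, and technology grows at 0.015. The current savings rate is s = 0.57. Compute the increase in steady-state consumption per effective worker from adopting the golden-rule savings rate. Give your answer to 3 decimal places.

Δc ≈ 0.174

n + g + δ = 0.008 + 0.015 + 0.111 = 0.134.
Current steady state (s = 0.57): k* = (0.57/0.134)^(1/0.68) ≈ 8.4074, y* = 8.4074^0.32 ≈ 1.9765, c* = (1−0.57)·1.9765 ≈ 0.8499.
Maximizing c = f(k) − (n+g+δ)·k gives f'(k) = n+g+δ, i.e. 0.32·k^(0.32−1) = 0.134, so k_gold = (0.32/0.134)^(1/0.68) ≈ 3.5971.
y_gold = 3.5971^0.32 ≈ 1.5063, c_gold = y_gold − 0.134·k_gold ≈ 1.0243.
Gain: Δc = 1.0243 − 0.8499 ≈ 0.1744.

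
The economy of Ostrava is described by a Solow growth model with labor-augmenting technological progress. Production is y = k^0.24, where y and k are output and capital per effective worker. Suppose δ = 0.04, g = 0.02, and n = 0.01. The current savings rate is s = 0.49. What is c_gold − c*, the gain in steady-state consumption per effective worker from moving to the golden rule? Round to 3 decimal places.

Δc ≈ 0.179

Break-even investment rate: n + g + δ = 0.01 + 0.02 + 0.04 = 0.07.
Current steady state (s = 0.49): k* = (0.49/0.07)^(1/0.76) ≈ 12.9411, y* = 12.9411^0.24 ≈ 1.8487, c* = (1−0.49)·1.8487 ≈ 0.9429.
At the golden rule the marginal product of capital equals n+g+δ: 0.24·k^(0.24−1) = 0.07. Solving, k_gold = (0.24/0.07)^(1/0.76) ≈ 5.0594.
y_gold = 5.0594^0.24 ≈ 1.4756, c_gold = y_gold − 0.07·k_gold ≈ 1.1215.
Gain: Δc = 1.1215 − 0.9429 ≈ 0.1786.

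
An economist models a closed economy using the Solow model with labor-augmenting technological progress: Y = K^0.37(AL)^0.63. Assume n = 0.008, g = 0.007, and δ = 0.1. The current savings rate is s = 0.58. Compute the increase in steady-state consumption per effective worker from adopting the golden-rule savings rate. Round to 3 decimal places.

Δc ≈ 0.165

Capital per effective worker breaks even when investment replaces (n + g + δ)·k; here n + g + δ = 0.115.
Current steady state (s = 0.58): k* = (0.58/0.115)^(1/0.63) ≈ 13.0450, y* = 13.0450^0.37 ≈ 2.5865, c* = (1−0.58)·2.5865 ≈ 1.0863.
Golden rule sets MPK = n+g+δ: 0.37·k^(0.37−1) = 0.115, so k_gold = (0.37/0.115)^(1/0.63) ≈ 6.3909.
y_gold = 6.3909^0.37 ≈ 1.9864, c_gold = y_gold − 0.115·k_gold ≈ 1.2514.
Gain: Δc = 1.2514 − 1.0863 ≈ 0.1651.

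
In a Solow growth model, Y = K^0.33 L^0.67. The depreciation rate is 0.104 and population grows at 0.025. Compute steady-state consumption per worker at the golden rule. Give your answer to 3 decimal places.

c_gold ≈ 1.064

Capital per worker breaks even when investment replaces (n + δ)·k; here n + δ = 0.129.
Setting f'(k) = n+δ gives 0.33·k^(0.33−1) = 0.129, hence k_gold = (0.33/0.129)^(1/0.67) ≈ 4.0630.
y_gold = 4.0630^0.33 ≈ 1.5882.
c_gold = y_gold − (n+δ)·k_gold = 1.5882 − 0.129·4.0630 ≈ 1.0641.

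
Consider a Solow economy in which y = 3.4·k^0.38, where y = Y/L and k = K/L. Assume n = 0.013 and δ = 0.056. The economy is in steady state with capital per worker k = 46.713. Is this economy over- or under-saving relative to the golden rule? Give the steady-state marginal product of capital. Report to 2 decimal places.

n + δ = 0.013 + 0.056 = 0.069.
MPK = 0.38·3.4·k^(0.38−1) = 0.38·3.4·46.713^(-0.62) ≈ 0.1192.
MPK > 0.069, so the economy is dynamically efficient (under-saving).

under-saving; MPK ≈ 0.12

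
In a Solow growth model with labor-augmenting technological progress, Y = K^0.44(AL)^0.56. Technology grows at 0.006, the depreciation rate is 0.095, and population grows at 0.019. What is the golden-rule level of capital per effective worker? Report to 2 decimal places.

k_gold ≈ 10.18

n + g + δ = 0.019 + 0.006 + 0.095 = 0.12.
Setting f'(k) = n+g+δ gives 0.44·k^(0.44−1) = 0.12, hence k_gold = (0.44/0.12)^(1/0.56) ≈ 10.1772.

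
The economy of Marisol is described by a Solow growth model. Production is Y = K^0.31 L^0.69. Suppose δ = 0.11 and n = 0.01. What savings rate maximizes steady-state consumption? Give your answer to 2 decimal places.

The effective depreciation rate is n + δ = 0.01 + 0.11 = 0.12.
At the golden rule MPK = n+δ, and in any Cobb-Douglas steady state s = (n+δ)·k/y = MPK·k/y = capital's share 0.31.

s_gold = 0.31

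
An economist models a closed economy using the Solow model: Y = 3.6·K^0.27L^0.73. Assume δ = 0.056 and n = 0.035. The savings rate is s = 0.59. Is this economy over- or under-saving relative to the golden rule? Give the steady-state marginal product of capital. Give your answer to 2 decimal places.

Break-even investment rate: n + δ = 0.035 + 0.056 = 0.091.
Steady-state k*: s·A·k^0.27 = 0.091·k gives k* = (0.59·3.6/0.091)^(1/0.73) ≈ 74.8389.
MPK = 0.27·3.6·74.8389^(-0.73) ≈ 0.0416.
MPK < n+δ = 0.091, so the economy is dynamically inefficient (over-saving).

over-saving; MPK ≈ 0.04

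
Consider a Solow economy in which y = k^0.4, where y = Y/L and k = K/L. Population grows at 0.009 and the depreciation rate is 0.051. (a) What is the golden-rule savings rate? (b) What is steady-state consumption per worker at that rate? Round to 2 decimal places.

n + δ = 0.009 + 0.051 = 0.06.
For Cobb-Douglas, s_gold equals capital's share: s_gold = 0.4.
Setting f'(k) = n+δ gives 0.4·k^(0.4−1) = 0.06, hence k_gold = (0.4/0.06)^(1/0.6) ≈ 23.6146.
y_gold = 23.6146^0.4 ≈ 3.5422; c_gold = (1−0.4)·y_gold ≈ 2.1253.

(a) s_gold = 0.40; (b) c_gold ≈ 2.13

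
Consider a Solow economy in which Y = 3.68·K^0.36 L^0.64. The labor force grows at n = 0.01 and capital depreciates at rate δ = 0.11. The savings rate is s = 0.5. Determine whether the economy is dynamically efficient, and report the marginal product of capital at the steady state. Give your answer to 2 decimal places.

Capital per worker breaks even when investment replaces (n + δ)·k; here n + δ = 0.12.
Steady-state k*: s·A·k^0.36 = 0.12·k gives k* = (0.5·3.68/0.12)^(1/0.64) ≈ 71.2127.
MPK = 0.36·3.68·71.2127^(-0.64) ≈ 0.0864.
MPK < n+δ = 0.12, so the economy is dynamically inefficient (over-saving).

dynamically inefficient; MPK ≈ 0.09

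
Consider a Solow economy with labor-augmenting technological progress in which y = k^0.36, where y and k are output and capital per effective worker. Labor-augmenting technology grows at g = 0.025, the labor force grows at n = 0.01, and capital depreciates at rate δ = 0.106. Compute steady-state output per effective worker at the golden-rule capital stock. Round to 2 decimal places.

The effective depreciation rate is n + g + δ = 0.01 + 0.025 + 0.106 = 0.141.
Maximizing c = f(k) − (n+g+δ)·k gives f'(k) = n+g+δ, i.e. 0.36·k^(0.36−1) = 0.141, so k_gold = (0.36/0.141)^(1/0.64) ≈ 4.3258.
Output: y_gold = k_gold^0.36 = 4.3258^0.36 ≈ 1.6943.

y_gold ≈ 1.69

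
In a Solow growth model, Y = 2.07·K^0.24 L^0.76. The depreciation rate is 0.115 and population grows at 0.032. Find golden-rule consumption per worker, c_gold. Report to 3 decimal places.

c_gold ≈ 2.311

The effective depreciation rate is n + δ = 0.032 + 0.115 = 0.147.
Setting f'(k) = n+δ gives 0.24·2.07·k^(0.24−1) = 0.147, hence k_gold = (0.24·2.07/0.147)^(1/0.76) ≈ 4.9645.
y_gold = 2.07·4.9645^0.24 ≈ 3.0407.
c_gold = y_gold − (n+δ)·k_gold = 3.0407 − 0.147·4.9645 ≈ 2.3110.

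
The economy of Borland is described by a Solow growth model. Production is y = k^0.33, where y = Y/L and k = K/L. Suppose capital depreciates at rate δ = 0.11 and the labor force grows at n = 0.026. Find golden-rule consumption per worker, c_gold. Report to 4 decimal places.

n + δ = 0.026 + 0.11 = 0.136.
Maximizing c = f(k) − (n+δ)·k gives f'(k) = n+δ, i.e. 0.33·k^(0.33−1) = 0.136, so k_gold = (0.33/0.136)^(1/0.67) ≈ 3.7548.
y_gold = 3.7548^0.33 ≈ 1.5474.
c_gold = y_gold − (n+δ)·k_gold = 1.5474 − 0.136·3.7548 ≈ 1.0368.

c_gold ≈ 1.0368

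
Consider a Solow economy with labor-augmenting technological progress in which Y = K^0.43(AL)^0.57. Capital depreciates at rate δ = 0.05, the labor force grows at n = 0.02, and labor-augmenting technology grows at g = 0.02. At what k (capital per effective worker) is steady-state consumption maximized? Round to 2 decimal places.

k_gold ≈ 15.55

Break-even investment rate: n + g + δ = 0.02 + 0.02 + 0.05 = 0.09.
At the golden rule the marginal product of capital equals n+g+δ: 0.43·k^(0.43−1) = 0.09. Solving, k_gold = (0.43/0.09)^(1/0.57) ≈ 15.5462.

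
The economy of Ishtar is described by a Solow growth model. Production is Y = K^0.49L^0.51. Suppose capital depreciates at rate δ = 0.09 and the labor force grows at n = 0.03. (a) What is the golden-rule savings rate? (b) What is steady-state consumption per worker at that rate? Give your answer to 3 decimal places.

(a) s_gold = 0.490; (b) c_gold ≈ 1.971

Capital per worker breaks even when investment replaces (n + δ)·k; here n + δ = 0.12.
For Cobb-Douglas, s_gold equals capital's share: s_gold = 0.49.
Maximizing c = f(k) − (n+δ)·k gives f'(k) = n+δ, i.e. 0.49·k^(0.49−1) = 0.12, so k_gold = (0.49/0.12)^(1/0.51) ≈ 15.7786.
y_gold = 15.7786^0.49 ≈ 3.8641; c_gold = (1−0.49)·y_gold ≈ 1.9707.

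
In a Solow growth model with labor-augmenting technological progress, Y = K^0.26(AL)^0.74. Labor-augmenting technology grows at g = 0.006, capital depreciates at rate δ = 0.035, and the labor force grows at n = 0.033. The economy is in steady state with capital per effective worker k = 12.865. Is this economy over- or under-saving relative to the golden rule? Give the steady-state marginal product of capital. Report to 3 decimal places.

over-saving; MPK ≈ 0.039

n + g + δ = 0.033 + 0.006 + 0.035 = 0.074.
MPK = 0.26·k^(0.26−1) = 0.26·12.865^(-0.74) ≈ 0.0393.
MPK < 0.074, so the economy is dynamically inefficient (over-saving).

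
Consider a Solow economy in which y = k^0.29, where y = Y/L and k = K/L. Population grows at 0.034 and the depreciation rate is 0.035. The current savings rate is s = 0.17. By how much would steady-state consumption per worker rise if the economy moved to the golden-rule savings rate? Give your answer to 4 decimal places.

Δc ≈ 0.0767

n + δ = 0.034 + 0.035 = 0.069.
Current steady state (s = 0.17): k* = (0.17/0.069)^(1/0.71) ≈ 3.5608, y* = 3.5608^0.29 ≈ 1.4453, c* = (1−0.17)·1.4453 ≈ 1.1996.
At the golden rule the marginal product of capital equals n+δ: 0.29·k^(0.29−1) = 0.069. Solving, k_gold = (0.29/0.069)^(1/0.71) ≈ 7.5551.
y_gold = 7.5551^0.29 ≈ 1.7976, c_gold = y_gold − 0.069·k_gold ≈ 1.2763.
Gain: Δc = 1.2763 − 1.1996 ≈ 0.0767.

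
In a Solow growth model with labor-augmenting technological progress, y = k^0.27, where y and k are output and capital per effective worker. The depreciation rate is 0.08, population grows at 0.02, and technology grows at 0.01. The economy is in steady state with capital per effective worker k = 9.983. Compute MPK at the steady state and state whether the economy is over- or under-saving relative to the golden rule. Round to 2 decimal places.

Capital per effective worker breaks even when investment replaces (n + g + δ)·k; here n + g + δ = 0.11.
MPK = 0.27·k^(0.27−1) = 0.27·9.983^(-0.73) ≈ 0.0503.
MPK < 0.11, so the economy is dynamically inefficient (over-saving).

over-saving; MPK ≈ 0.05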